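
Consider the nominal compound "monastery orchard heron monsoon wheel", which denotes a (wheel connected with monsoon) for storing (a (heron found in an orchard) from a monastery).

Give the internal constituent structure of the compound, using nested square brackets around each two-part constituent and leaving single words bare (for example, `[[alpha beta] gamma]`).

[[monastery [orchard heron]] [monsoon wheel]]

At the top level: head "wheel" (specifically "monsoon wheel"); modifier "monastery orchard heron".
Inside "monastery orchard heron": head "heron" (specifically "orchard heron"), modifier "monastery".
Inside "orchard heron": head "heron", modifier "orchard".
Inside "monsoon wheel": head "wheel", modifier "monsoon".
Putting it together: [[monastery [orchard heron]] [monsoon wheel]].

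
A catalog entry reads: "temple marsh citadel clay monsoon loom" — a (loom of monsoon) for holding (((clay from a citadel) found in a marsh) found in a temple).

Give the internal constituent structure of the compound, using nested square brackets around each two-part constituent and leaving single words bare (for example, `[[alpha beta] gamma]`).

Whole compound: head "loom" (specifically "monsoon loom"), modifier "temple marsh citadel clay".
Inside "temple marsh citadel clay": head "clay" (specifically "marsh citadel clay"), modifier "temple".
Inside "marsh citadel clay": head "clay" (specifically "citadel clay"), modifier "marsh".
Inside "citadel clay": head "clay", modifier "citadel".
Inside "monsoon loom": head "loom", modifier "monsoon".
Putting it together: [[temple [marsh [citadel clay]]] [monsoon loom]].

[[temple [marsh [citadel clay]]] [monsoon loom]]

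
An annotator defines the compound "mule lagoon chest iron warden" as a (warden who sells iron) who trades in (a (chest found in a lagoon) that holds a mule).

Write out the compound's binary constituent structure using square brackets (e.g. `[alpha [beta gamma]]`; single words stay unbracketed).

[[mule [lagoon chest]] [iron warden]]

Whole compound: head "warden" (specifically "iron warden"), modifier "mule lagoon chest".
Within "mule lagoon chest", the head is "chest" (specifically "lagoon chest") and the modifier is "mule".
Within "lagoon chest", the head is "chest" and the modifier is "lagoon".
Within "iron warden", the head is "warden" and the modifier is "iron".
Putting it together: [[mule [lagoon chest]] [iron warden]].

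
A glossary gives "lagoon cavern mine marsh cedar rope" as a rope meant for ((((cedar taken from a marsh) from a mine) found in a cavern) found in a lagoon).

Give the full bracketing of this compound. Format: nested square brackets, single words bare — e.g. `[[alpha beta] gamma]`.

[[lagoon [cavern [mine [marsh cedar]]]] rope]

Overall it is a kind of rope; the modifier is "lagoon cavern mine marsh cedar".
Inside "lagoon cavern mine marsh cedar": head "cedar" (specifically "cavern mine marsh cedar"), modifier "lagoon".
Inside "cavern mine marsh cedar": head "cedar" (specifically "mine marsh cedar"), modifier "cavern".
Inside "mine marsh cedar": head "cedar" (specifically "marsh cedar"), modifier "mine".
Inside "marsh cedar": head "cedar", modifier "marsh".
So the structure is [[lagoon [cavern [mine [marsh cedar]]]] rope].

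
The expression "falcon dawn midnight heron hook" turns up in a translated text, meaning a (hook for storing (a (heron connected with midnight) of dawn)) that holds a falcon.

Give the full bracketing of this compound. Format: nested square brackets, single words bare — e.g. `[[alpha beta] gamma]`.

[falcon [[dawn [midnight heron]] hook]]

Overall it is a kind of hook (specifically "dawn midnight heron hook"); the modifier is "falcon".
Inside "dawn midnight heron hook": head "hook", modifier "dawn midnight heron".
Inside "dawn midnight heron": head "heron" (specifically "midnight heron"), modifier "dawn".
Inside "midnight heron": head "heron", modifier "midnight".
Putting it together: [falcon [[dawn [midnight heron]] hook]].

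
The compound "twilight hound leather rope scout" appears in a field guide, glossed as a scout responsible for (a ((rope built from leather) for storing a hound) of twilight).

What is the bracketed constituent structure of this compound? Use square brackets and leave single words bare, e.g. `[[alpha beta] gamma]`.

[[twilight [hound [leather rope]]] scout]

The outermost head in the paraphrase is "scout", modified by "twilight hound leather rope".
Within "twilight hound leather rope", the head is "rope" (specifically "hound leather rope") and the modifier is "twilight".
Within "hound leather rope", the head is "rope" (specifically "leather rope") and the modifier is "hound".
Within "leather rope", the head is "rope" and the modifier is "leather".
Putting it together: [[twilight [hound [leather rope]]] scout].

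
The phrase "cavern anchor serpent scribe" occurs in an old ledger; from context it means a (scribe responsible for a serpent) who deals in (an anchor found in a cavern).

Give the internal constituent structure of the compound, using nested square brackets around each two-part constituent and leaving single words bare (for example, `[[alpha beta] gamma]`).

[[cavern anchor] [serpent scribe]]

Overall it is a kind of scribe (specifically "serpent scribe"); the modifier is "cavern anchor".
Inside "cavern anchor": head "anchor", modifier "cavern".
Inside "serpent scribe": head "scribe", modifier "serpent".
Assembled: [[cavern anchor] [serpent scribe]].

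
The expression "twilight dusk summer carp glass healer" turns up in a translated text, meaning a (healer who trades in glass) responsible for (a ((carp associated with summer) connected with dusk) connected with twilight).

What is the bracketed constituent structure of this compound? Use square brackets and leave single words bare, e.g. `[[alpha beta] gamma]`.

At the top level: head "healer" (specifically "glass healer"); modifier "twilight dusk summer carp".
Inside "twilight dusk summer carp": head "carp" (specifically "dusk summer carp"), modifier "twilight".
Inside "dusk summer carp": head "carp" (specifically "summer carp"), modifier "dusk".
Inside "summer carp": head "carp", modifier "summer".
Inside "glass healer": head "healer", modifier "glass".
So the structure is [[twilight [dusk [summer carp]]] [glass healer]].

[[twilight [dusk [summer carp]]] [glass healer]]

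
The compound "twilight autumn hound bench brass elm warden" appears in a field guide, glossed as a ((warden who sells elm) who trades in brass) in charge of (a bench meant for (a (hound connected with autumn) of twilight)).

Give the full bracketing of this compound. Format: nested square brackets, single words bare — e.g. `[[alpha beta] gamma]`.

The outermost head in the paraphrase is "warden" (specifically "brass elm warden"), modified by "twilight autumn hound bench".
"twilight autumn hound bench" → head "bench", modifier "twilight autumn hound".
"twilight autumn hound" → head "hound" (specifically "autumn hound"), modifier "twilight".
"autumn hound" → head "hound", modifier "autumn".
"brass elm warden" → head "warden" (specifically "elm warden"), modifier "brass".
"elm warden" → head "warden", modifier "elm".
Assembled: [[[twilight [autumn hound]] bench] [brass [elm warden]]].

[[[twilight [autumn hound]] bench] [brass [elm warden]]]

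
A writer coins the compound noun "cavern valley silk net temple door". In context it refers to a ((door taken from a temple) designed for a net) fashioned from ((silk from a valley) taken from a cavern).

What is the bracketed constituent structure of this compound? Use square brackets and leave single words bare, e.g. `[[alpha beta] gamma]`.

[[cavern [valley silk]] [net [temple door]]]

Overall it is a kind of door (specifically "net temple door"); the modifier is "cavern valley silk".
"cavern valley silk" → head "silk" (specifically "valley silk"), modifier "cavern".
"valley silk" → head "silk", modifier "valley".
"net temple door" → head "door" (specifically "temple door"), modifier "net".
"temple door" → head "door", modifier "temple".
So the structure is [[cavern [valley silk]] [net [temple door]]].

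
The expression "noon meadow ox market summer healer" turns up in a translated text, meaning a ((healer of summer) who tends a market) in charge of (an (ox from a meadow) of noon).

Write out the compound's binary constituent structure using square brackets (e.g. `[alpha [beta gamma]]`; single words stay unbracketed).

[[noon [meadow ox]] [market [summer healer]]]

The outermost head in the paraphrase is "healer" (specifically "market summer healer"), modified by "noon meadow ox".
"noon meadow ox" → head "ox" (specifically "meadow ox"), modifier "noon".
"meadow ox" → head "ox", modifier "meadow".
"market summer healer" → head "healer" (specifically "summer healer"), modifier "market".
"summer healer" → head "healer", modifier "summer".
Putting it together: [[noon [meadow ox]] [market [summer healer]]].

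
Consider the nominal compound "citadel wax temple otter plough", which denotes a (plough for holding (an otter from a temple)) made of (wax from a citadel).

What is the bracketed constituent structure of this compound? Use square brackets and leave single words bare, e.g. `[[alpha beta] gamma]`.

[[citadel wax] [[temple otter] plough]]

Whole compound: head "plough" (specifically "temple otter plough"), modifier "citadel wax".
Within "citadel wax", the head is "wax" and the modifier is "citadel".
Within "temple otter plough", the head is "plough" and the modifier is "temple otter".
Within "temple otter", the head is "otter" and the modifier is "temple".
So the structure is [[citadel wax] [[temple otter] plough]].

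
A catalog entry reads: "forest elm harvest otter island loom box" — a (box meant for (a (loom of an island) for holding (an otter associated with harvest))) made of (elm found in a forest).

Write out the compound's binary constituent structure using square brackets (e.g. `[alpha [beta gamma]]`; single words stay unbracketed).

[[forest elm] [[[harvest otter] [island loom]] box]]

Overall it is a kind of box (specifically "harvest otter island loom box"); the modifier is "forest elm".
Within "forest elm", the head is "elm" and the modifier is "forest".
Within "harvest otter island loom box", the head is "box" and the modifier is "harvest otter island loom".
Within "harvest otter island loom", the head is "loom" (specifically "island loom") and the modifier is "harvest otter".
Within "harvest otter", the head is "otter" and the modifier is "harvest".
Within "island loom", the head is "loom" and the modifier is "island".
Putting it together: [[forest elm] [[[harvest otter] [island loom]] box]].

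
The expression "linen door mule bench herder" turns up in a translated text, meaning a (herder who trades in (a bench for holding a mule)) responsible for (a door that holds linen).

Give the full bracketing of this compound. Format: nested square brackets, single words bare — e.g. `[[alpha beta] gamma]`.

Whole compound: head "herder" (specifically "mule bench herder"), modifier "linen door".
"linen door" → head "door", modifier "linen".
"mule bench herder" → head "herder", modifier "mule bench".
"mule bench" → head "bench", modifier "mule".
Putting it together: [[linen door] [[mule bench] herder]].

[[linen door] [[mule bench] herder]]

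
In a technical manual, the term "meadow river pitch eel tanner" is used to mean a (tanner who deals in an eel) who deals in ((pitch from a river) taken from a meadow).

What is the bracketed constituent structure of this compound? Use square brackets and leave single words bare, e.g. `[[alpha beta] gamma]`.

The outermost head in the paraphrase is "tanner" (specifically "eel tanner"), modified by "meadow river pitch".
Within "meadow river pitch", the head is "pitch" (specifically "river pitch") and the modifier is "meadow".
Within "river pitch", the head is "pitch" and the modifier is "river".
Within "eel tanner", the head is "tanner" and the modifier is "eel".
Putting it together: [[meadow [river pitch]] [eel tanner]].

[[meadow [river pitch]] [eel tanner]]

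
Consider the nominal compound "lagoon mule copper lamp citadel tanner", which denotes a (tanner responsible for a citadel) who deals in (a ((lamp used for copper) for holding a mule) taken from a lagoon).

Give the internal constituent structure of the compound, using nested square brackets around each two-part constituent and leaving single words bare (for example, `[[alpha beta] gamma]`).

Overall it is a kind of tanner (specifically "citadel tanner"); the modifier is "lagoon mule copper lamp".
"lagoon mule copper lamp" → head "lamp" (specifically "mule copper lamp"), modifier "lagoon".
"mule copper lamp" → head "lamp" (specifically "copper lamp"), modifier "mule".
"copper lamp" → head "lamp", modifier "copper".
"citadel tanner" → head "tanner", modifier "citadel".
Putting it together: [[lagoon [mule [copper lamp]]] [citadel tanner]].

[[lagoon [mule [copper lamp]]] [citadel tanner]]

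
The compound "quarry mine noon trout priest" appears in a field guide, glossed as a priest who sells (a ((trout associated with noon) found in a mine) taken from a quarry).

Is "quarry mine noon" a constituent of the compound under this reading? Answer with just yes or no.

no

The top-level split is [quarry mine noon trout] [priest]; the full structure is [[quarry [mine [noon trout]]] priest].
"quarry mine noon" straddles a constituent boundary, so it is not a single unit.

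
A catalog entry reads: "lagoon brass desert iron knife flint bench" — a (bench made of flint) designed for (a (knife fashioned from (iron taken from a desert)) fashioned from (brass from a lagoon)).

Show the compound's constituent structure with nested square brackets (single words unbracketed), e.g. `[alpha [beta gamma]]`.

The outermost head in the paraphrase is "bench" (specifically "flint bench"), modified by "lagoon brass desert iron knife".
Within "lagoon brass desert iron knife", the head is "knife" (specifically "desert iron knife") and the modifier is "lagoon brass".
Within "lagoon brass", the head is "brass" and the modifier is "lagoon".
Within "desert iron knife", the head is "knife" and the modifier is "desert iron".
Within "desert iron", the head is "iron" and the modifier is "desert".
Within "flint bench", the head is "bench" and the modifier is "flint".
Assembled: [[[lagoon brass] [[desert iron] knife]] [flint bench]].

[[[lagoon brass] [[desert iron] knife]] [flint bench]]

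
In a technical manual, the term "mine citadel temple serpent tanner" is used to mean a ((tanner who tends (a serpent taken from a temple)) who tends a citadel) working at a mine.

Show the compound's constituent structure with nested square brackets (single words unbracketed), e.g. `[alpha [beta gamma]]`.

[mine [citadel [[temple serpent] tanner]]]

The outermost head in the paraphrase is "tanner" (specifically "citadel temple serpent tanner"), modified by "mine".
"citadel temple serpent tanner" → head "tanner" (specifically "temple serpent tanner"), modifier "citadel".
"temple serpent tanner" → head "tanner", modifier "temple serpent".
"temple serpent" → head "serpent", modifier "temple".
So the structure is [mine [citadel [[temple serpent] tanner]]].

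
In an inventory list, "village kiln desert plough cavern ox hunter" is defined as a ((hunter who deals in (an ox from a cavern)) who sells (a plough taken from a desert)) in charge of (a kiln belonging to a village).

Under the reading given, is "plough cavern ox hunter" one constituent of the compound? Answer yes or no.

The top-level split is [village kiln] [desert plough cavern ox hunter]; the full structure is [[village kiln] [[desert plough] [[cavern ox] hunter]]].
"plough cavern ox hunter" straddles a constituent boundary, so it is not a single unit.

no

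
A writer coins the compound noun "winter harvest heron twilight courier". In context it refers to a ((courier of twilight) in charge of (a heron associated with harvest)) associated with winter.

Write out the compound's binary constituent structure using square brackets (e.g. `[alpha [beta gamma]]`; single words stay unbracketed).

[winter [[harvest heron] [twilight courier]]]

Whole compound: head "courier" (specifically "harvest heron twilight courier"), modifier "winter".
"harvest heron twilight courier" → head "courier" (specifically "twilight courier"), modifier "harvest heron".
"harvest heron" → head "heron", modifier "harvest".
"twilight courier" → head "courier", modifier "twilight".
Assembled: [winter [[harvest heron] [twilight courier]]].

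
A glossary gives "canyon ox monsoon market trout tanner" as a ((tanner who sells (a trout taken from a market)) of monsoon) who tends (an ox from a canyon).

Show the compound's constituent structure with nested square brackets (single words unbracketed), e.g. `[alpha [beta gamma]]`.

[[canyon ox] [monsoon [[market trout] tanner]]]

Overall it is a kind of tanner (specifically "monsoon market trout tanner"); the modifier is "canyon ox".
Inside "canyon ox": head "ox", modifier "canyon".
Inside "monsoon market trout tanner": head "tanner" (specifically "market trout tanner"), modifier "monsoon".
Inside "market trout tanner": head "tanner", modifier "market trout".
Inside "market trout": head "trout", modifier "market".
So the structure is [[canyon ox] [monsoon [[market trout] tanner]]].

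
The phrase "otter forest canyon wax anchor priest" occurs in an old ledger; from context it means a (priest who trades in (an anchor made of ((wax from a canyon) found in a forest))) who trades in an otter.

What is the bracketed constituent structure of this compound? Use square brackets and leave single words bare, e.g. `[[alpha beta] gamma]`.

[otter [[[forest [canyon wax]] anchor] priest]]

Whole compound: head "priest" (specifically "forest canyon wax anchor priest"), modifier "otter".
Within "forest canyon wax anchor priest", the head is "priest" and the modifier is "forest canyon wax anchor".
Within "forest canyon wax anchor", the head is "anchor" and the modifier is "forest canyon wax".
Within "forest canyon wax", the head is "wax" (specifically "canyon wax") and the modifier is "forest".
Within "canyon wax", the head is "wax" and the modifier is "canyon".
Assembled: [otter [[[forest [canyon wax]] anchor] priest]].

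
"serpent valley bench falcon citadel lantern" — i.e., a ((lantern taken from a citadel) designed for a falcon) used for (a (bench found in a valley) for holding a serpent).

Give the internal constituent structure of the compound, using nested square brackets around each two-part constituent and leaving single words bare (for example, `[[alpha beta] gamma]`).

Overall it is a kind of lantern (specifically "falcon citadel lantern"); the modifier is "serpent valley bench".
Within "serpent valley bench", the head is "bench" (specifically "valley bench") and the modifier is "serpent".
Within "valley bench", the head is "bench" and the modifier is "valley".
Within "falcon citadel lantern", the head is "lantern" (specifically "citadel lantern") and the modifier is "falcon".
Within "citadel lantern", the head is "lantern" and the modifier is "citadel".
So the structure is [[serpent [valley bench]] [falcon [citadel lantern]]].

[[serpent [valley bench]] [falcon [citadel lantern]]]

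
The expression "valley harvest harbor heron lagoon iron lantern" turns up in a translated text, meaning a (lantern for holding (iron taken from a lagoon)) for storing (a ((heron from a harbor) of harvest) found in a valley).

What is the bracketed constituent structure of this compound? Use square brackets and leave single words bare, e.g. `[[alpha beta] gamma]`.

[[valley [harvest [harbor heron]]] [[lagoon iron] lantern]]

The outermost head in the paraphrase is "lantern" (specifically "lagoon iron lantern"), modified by "valley harvest harbor heron".
"valley harvest harbor heron" → head "heron" (specifically "harvest harbor heron"), modifier "valley".
"harvest harbor heron" → head "heron" (specifically "harbor heron"), modifier "harvest".
"harbor heron" → head "heron", modifier "harbor".
"lagoon iron lantern" → head "lantern", modifier "lagoon iron".
"lagoon iron" → head "iron", modifier "lagoon".
Assembled: [[valley [harvest [harbor heron]]] [[lagoon iron] lantern]].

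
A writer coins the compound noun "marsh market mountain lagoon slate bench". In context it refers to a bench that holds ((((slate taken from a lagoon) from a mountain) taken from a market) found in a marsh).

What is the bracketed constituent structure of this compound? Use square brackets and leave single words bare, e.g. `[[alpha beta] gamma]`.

The outermost head in the paraphrase is "bench", modified by "marsh market mountain lagoon slate".
Inside "marsh market mountain lagoon slate": head "slate" (specifically "market mountain lagoon slate"), modifier "marsh".
Inside "market mountain lagoon slate": head "slate" (specifically "mountain lagoon slate"), modifier "market".
Inside "mountain lagoon slate": head "slate" (specifically "lagoon slate"), modifier "mountain".
Inside "lagoon slate": head "slate", modifier "lagoon".
Putting it together: [[marsh [market [mountain [lagoon slate]]]] bench].

[[marsh [market [mountain [lagoon slate]]]] bench]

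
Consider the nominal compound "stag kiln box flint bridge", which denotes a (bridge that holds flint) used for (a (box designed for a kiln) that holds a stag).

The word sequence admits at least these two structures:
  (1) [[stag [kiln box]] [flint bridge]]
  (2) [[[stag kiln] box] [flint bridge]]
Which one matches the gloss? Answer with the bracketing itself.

The paraphrase's head is the "bridge" part ("flint bridge"); its modifier is "stag kiln box".
That top-level split, carried through the inner groups, gives [[stag [kiln box]] [flint bridge]].

[[stag [kiln box]] [flint bridge]]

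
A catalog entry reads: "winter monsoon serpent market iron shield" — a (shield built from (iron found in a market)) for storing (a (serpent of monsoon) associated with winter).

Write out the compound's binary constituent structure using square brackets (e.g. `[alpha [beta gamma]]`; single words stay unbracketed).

The outermost head in the paraphrase is "shield" (specifically "market iron shield"), modified by "winter monsoon serpent".
"winter monsoon serpent" → head "serpent" (specifically "monsoon serpent"), modifier "winter".
"monsoon serpent" → head "serpent", modifier "monsoon".
"market iron shield" → head "shield", modifier "market iron".
"market iron" → head "iron", modifier "market".
Assembled: [[winter [monsoon serpent]] [[market iron] shield]].

[[winter [monsoon serpent]] [[market iron] shield]]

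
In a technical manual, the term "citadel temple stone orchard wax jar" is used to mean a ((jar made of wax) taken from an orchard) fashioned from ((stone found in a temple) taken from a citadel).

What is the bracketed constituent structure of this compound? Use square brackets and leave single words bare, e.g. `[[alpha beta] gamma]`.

[[citadel [temple stone]] [orchard [wax jar]]]

Whole compound: head "jar" (specifically "orchard wax jar"), modifier "citadel temple stone".
Within "citadel temple stone", the head is "stone" (specifically "temple stone") and the modifier is "citadel".
Within "temple stone", the head is "stone" and the modifier is "temple".
Within "orchard wax jar", the head is "jar" (specifically "wax jar") and the modifier is "orchard".
Within "wax jar", the head is "jar" and the modifier is "wax".
So the structure is [[citadel [temple stone]] [orchard [wax jar]]].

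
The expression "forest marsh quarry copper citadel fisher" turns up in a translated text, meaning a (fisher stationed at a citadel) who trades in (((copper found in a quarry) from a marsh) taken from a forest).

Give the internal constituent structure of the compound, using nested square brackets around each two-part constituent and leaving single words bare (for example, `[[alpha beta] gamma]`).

Whole compound: head "fisher" (specifically "citadel fisher"), modifier "forest marsh quarry copper".
Within "forest marsh quarry copper", the head is "copper" (specifically "marsh quarry copper") and the modifier is "forest".
Within "marsh quarry copper", the head is "copper" (specifically "quarry copper") and the modifier is "marsh".
Within "quarry copper", the head is "copper" and the modifier is "quarry".
Within "citadel fisher", the head is "fisher" and the modifier is "citadel".
Putting it together: [[forest [marsh [quarry copper]]] [citadel fisher]].

[[forest [marsh [quarry copper]]] [citadel fisher]]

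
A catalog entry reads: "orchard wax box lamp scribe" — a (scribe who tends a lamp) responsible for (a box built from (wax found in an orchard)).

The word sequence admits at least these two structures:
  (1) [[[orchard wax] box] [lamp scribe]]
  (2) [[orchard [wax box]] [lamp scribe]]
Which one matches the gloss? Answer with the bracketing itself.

The paraphrase's head is the "scribe" part ("lamp scribe"); its modifier is "orchard wax box".
That top-level split, carried through the inner groups, gives [[[orchard wax] box] [lamp scribe]].

[[[orchard wax] box] [lamp scribe]]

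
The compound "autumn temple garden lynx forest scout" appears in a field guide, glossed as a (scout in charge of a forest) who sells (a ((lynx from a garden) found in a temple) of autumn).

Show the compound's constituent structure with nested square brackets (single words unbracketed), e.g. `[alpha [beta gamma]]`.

[[autumn [temple [garden lynx]]] [forest scout]]

Whole compound: head "scout" (specifically "forest scout"), modifier "autumn temple garden lynx".
"autumn temple garden lynx" → head "lynx" (specifically "temple garden lynx"), modifier "autumn".
"temple garden lynx" → head "lynx" (specifically "garden lynx"), modifier "temple".
"garden lynx" → head "lynx", modifier "garden".
"forest scout" → head "scout", modifier "forest".
Assembled: [[autumn [temple [garden lynx]]] [forest scout]].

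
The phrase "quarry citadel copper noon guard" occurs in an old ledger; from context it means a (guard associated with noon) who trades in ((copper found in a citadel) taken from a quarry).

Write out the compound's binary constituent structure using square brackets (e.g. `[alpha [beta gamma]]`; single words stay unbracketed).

Overall it is a kind of guard (specifically "noon guard"); the modifier is "quarry citadel copper".
Inside "quarry citadel copper": head "copper" (specifically "citadel copper"), modifier "quarry".
Inside "citadel copper": head "copper", modifier "citadel".
Inside "noon guard": head "guard", modifier "noon".
So the structure is [[quarry [citadel copper]] [noon guard]].

[[quarry [citadel copper]] [noon guard]]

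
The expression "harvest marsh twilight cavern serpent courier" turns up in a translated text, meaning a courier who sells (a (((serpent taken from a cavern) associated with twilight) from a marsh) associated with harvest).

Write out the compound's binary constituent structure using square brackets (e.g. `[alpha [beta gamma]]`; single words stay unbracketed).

[[harvest [marsh [twilight [cavern serpent]]]] courier]

At the top level: head "courier"; modifier "harvest marsh twilight cavern serpent".
Within "harvest marsh twilight cavern serpent", the head is "serpent" (specifically "marsh twilight cavern serpent") and the modifier is "harvest".
Within "marsh twilight cavern serpent", the head is "serpent" (specifically "twilight cavern serpent") and the modifier is "marsh".
Within "twilight cavern serpent", the head is "serpent" (specifically "cavern serpent") and the modifier is "twilight".
Within "cavern serpent", the head is "serpent" and the modifier is "cavern".
So the structure is [[harvest [marsh [twilight [cavern serpent]]]] courier].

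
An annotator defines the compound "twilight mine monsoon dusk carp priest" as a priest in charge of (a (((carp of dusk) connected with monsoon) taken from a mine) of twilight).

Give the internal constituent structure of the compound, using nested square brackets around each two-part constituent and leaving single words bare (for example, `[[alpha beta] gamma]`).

[[twilight [mine [monsoon [dusk carp]]]] priest]

The outermost head in the paraphrase is "priest", modified by "twilight mine monsoon dusk carp".
Within "twilight mine monsoon dusk carp", the head is "carp" (specifically "mine monsoon dusk carp") and the modifier is "twilight".
Within "mine monsoon dusk carp", the head is "carp" (specifically "monsoon dusk carp") and the modifier is "mine".
Within "monsoon dusk carp", the head is "carp" (specifically "dusk carp") and the modifier is "monsoon".
Within "dusk carp", the head is "carp" and the modifier is "dusk".
Putting it together: [[twilight [mine [monsoon [dusk carp]]]] priest].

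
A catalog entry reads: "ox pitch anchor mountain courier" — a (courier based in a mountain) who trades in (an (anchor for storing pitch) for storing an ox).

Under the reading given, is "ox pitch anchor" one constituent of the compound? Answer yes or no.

The paraphrase groups the words so that "ox pitch anchor" is one unit: it corresponds to a single parenthesized sub-phrase.
The full structure is [[ox [pitch anchor]] [mountain courier]], in which [ox pitch anchor] is a constituent.

yes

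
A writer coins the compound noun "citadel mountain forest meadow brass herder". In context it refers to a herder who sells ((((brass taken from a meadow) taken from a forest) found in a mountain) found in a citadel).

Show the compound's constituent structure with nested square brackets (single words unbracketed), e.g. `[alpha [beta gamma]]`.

Overall it is a kind of herder; the modifier is "citadel mountain forest meadow brass".
Within "citadel mountain forest meadow brass", the head is "brass" (specifically "mountain forest meadow brass") and the modifier is "citadel".
Within "mountain forest meadow brass", the head is "brass" (specifically "forest meadow brass") and the modifier is "mountain".
Within "forest meadow brass", the head is "brass" (specifically "meadow brass") and the modifier is "forest".
Within "meadow brass", the head is "brass" and the modifier is "meadow".
Putting it together: [[citadel [mountain [forest [meadow brass]]]] herder].

[[citadel [mountain [forest [meadow brass]]]] herder]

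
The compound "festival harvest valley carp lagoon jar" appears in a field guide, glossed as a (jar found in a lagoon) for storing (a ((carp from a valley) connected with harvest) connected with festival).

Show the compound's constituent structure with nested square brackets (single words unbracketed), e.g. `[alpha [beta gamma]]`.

Whole compound: head "jar" (specifically "lagoon jar"), modifier "festival harvest valley carp".
Inside "festival harvest valley carp": head "carp" (specifically "harvest valley carp"), modifier "festival".
Inside "harvest valley carp": head "carp" (specifically "valley carp"), modifier "harvest".
Inside "valley carp": head "carp", modifier "valley".
Inside "lagoon jar": head "jar", modifier "lagoon".
Assembled: [[festival [harvest [valley carp]]] [lagoon jar]].

[[festival [harvest [valley carp]]] [lagoon jar]]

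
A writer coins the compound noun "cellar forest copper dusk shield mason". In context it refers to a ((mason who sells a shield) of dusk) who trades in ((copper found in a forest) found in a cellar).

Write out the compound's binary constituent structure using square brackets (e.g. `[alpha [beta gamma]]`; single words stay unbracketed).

[[cellar [forest copper]] [dusk [shield mason]]]

At the top level: head "mason" (specifically "dusk shield mason"); modifier "cellar forest copper".
"cellar forest copper" → head "copper" (specifically "forest copper"), modifier "cellar".
"forest copper" → head "copper", modifier "forest".
"dusk shield mason" → head "mason" (specifically "shield mason"), modifier "dusk".
"shield mason" → head "mason", modifier "shield".
Putting it together: [[cellar [forest copper]] [dusk [shield mason]]].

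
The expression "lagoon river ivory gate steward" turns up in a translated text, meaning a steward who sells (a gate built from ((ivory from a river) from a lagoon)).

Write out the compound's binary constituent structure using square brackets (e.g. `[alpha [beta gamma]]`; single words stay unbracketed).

Overall it is a kind of steward; the modifier is "lagoon river ivory gate".
Inside "lagoon river ivory gate": head "gate", modifier "lagoon river ivory".
Inside "lagoon river ivory": head "ivory" (specifically "river ivory"), modifier "lagoon".
Inside "river ivory": head "ivory", modifier "river".
Assembled: [[[lagoon [river ivory]] gate] steward].

[[[lagoon [river ivory]] gate] steward]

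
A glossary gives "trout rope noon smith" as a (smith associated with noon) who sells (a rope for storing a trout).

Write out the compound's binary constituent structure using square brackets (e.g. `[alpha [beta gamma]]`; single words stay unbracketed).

[[trout rope] [noon smith]]

Overall it is a kind of smith (specifically "noon smith"); the modifier is "trout rope".
Within "trout rope", the head is "rope" and the modifier is "trout".
Within "noon smith", the head is "smith" and the modifier is "noon".
So the structure is [[trout rope] [noon smith]].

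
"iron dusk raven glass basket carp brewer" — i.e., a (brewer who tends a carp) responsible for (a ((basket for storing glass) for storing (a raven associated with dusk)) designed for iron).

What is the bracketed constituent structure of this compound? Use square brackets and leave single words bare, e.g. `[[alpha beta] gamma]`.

Whole compound: head "brewer" (specifically "carp brewer"), modifier "iron dusk raven glass basket".
Within "iron dusk raven glass basket", the head is "basket" (specifically "dusk raven glass basket") and the modifier is "iron".
Within "dusk raven glass basket", the head is "basket" (specifically "glass basket") and the modifier is "dusk raven".
Within "dusk raven", the head is "raven" and the modifier is "dusk".
Within "glass basket", the head is "basket" and the modifier is "glass".
Within "carp brewer", the head is "brewer" and the modifier is "carp".
Assembled: [[iron [[dusk raven] [glass basket]]] [carp brewer]].

[[iron [[dusk raven] [glass basket]]] [carp brewer]]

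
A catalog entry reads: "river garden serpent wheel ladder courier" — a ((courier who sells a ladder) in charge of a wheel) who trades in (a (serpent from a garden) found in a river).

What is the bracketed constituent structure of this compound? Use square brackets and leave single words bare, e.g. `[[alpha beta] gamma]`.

At the top level: head "courier" (specifically "wheel ladder courier"); modifier "river garden serpent".
Within "river garden serpent", the head is "serpent" (specifically "garden serpent") and the modifier is "river".
Within "garden serpent", the head is "serpent" and the modifier is "garden".
Within "wheel ladder courier", the head is "courier" (specifically "ladder courier") and the modifier is "wheel".
Within "ladder courier", the head is "courier" and the modifier is "ladder".
Putting it together: [[river [garden serpent]] [wheel [ladder courier]]].

[[river [garden serpent]] [wheel [ladder courier]]]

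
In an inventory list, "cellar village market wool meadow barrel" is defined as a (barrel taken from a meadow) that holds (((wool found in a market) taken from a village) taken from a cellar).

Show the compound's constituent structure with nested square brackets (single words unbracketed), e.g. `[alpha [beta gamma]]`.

The outermost head in the paraphrase is "barrel" (specifically "meadow barrel"), modified by "cellar village market wool".
"cellar village market wool" → head "wool" (specifically "village market wool"), modifier "cellar".
"village market wool" → head "wool" (specifically "market wool"), modifier "village".
"market wool" → head "wool", modifier "market".
"meadow barrel" → head "barrel", modifier "meadow".
So the structure is [[cellar [village [market wool]]] [meadow barrel]].

[[cellar [village [market wool]]] [meadow barrel]]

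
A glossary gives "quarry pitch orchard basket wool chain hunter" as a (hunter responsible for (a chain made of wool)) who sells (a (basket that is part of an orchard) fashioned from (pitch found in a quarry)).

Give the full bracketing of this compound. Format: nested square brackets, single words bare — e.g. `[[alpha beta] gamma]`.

At the top level: head "hunter" (specifically "wool chain hunter"); modifier "quarry pitch orchard basket".
Within "quarry pitch orchard basket", the head is "basket" (specifically "orchard basket") and the modifier is "quarry pitch".
Within "quarry pitch", the head is "pitch" and the modifier is "quarry".
Within "orchard basket", the head is "basket" and the modifier is "orchard".
Within "wool chain hunter", the head is "hunter" and the modifier is "wool chain".
Within "wool chain", the head is "chain" and the modifier is "wool".
So the structure is [[[quarry pitch] [orchard basket]] [[wool chain] hunter]].

[[[quarry pitch] [orchard basket]] [[wool chain] hunter]]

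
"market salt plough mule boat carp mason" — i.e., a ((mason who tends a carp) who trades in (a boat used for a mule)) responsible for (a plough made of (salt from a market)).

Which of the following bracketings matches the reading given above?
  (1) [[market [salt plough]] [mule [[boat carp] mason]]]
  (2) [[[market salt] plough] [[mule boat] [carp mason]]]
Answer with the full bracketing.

The paraphrase's head is the "mason" part ("mule boat carp mason"); its modifier is "market salt plough".
That top-level split, carried through the inner groups, gives [[[market salt] plough] [[mule boat] [carp mason]]].

[[[market salt] plough] [[mule boat] [carp mason]]]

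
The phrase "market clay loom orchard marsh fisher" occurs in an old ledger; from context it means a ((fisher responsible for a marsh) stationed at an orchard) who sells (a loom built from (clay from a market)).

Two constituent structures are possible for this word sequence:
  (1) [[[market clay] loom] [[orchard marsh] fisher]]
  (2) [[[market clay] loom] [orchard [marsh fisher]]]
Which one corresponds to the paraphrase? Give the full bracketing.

The paraphrase's head is the "fisher" part ("orchard marsh fisher"); its modifier is "market clay loom".
That top-level split, carried through the inner groups, gives [[[market clay] loom] [orchard [marsh fisher]]].

[[[market clay] loom] [orchard [marsh fisher]]]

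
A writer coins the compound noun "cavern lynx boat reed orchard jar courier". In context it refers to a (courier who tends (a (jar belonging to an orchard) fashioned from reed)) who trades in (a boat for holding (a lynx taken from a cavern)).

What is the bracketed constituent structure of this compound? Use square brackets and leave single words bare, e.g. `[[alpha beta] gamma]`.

Overall it is a kind of courier (specifically "reed orchard jar courier"); the modifier is "cavern lynx boat".
Within "cavern lynx boat", the head is "boat" and the modifier is "cavern lynx".
Within "cavern lynx", the head is "lynx" and the modifier is "cavern".
Within "reed orchard jar courier", the head is "courier" and the modifier is "reed orchard jar".
Within "reed orchard jar", the head is "jar" (specifically "orchard jar") and the modifier is "reed".
Within "orchard jar", the head is "jar" and the modifier is "orchard".
Assembled: [[[cavern lynx] boat] [[reed [orchard jar]] courier]].

[[[cavern lynx] boat] [[reed [orchard jar]] courier]]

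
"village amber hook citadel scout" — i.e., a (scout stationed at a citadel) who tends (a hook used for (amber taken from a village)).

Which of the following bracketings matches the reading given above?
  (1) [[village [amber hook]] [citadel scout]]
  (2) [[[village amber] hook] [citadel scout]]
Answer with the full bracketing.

[[[village amber] hook] [citadel scout]]

The paraphrase's head is the "scout" part ("citadel scout"); its modifier is "village amber hook".
That top-level split, carried through the inner groups, gives [[[village amber] hook] [citadel scout]].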